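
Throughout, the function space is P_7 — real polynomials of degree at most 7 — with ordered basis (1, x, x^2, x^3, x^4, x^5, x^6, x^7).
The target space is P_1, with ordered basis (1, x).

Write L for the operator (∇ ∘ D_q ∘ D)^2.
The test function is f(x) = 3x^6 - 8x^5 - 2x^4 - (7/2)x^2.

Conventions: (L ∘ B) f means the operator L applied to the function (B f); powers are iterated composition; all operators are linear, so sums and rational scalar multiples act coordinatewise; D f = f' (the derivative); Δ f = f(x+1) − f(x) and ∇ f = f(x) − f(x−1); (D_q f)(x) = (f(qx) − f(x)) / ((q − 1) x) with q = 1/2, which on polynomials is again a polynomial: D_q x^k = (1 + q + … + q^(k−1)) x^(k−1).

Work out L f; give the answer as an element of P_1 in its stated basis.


the image equals g(x) = 2511/4

D f = 18x^5 - 40x^4 - 8x^3 - 7x
D_q D f = (279/8)x^4 - 75x^3 - 14x^2 - 7
∇ D_q D f = (279/2)x^3 - (1737/4)x^2 + (673/2)x - 767/8
D (∇ ∘ D_q ∘ D) f = (837/2)x^2 - (1737/2)x + 673/2
D_q D (∇ ∘ D_q ∘ D) f = (2511/4)x - 1737/2
∇ D_q D (∇ ∘ D_q ∘ D) f = 2511/4


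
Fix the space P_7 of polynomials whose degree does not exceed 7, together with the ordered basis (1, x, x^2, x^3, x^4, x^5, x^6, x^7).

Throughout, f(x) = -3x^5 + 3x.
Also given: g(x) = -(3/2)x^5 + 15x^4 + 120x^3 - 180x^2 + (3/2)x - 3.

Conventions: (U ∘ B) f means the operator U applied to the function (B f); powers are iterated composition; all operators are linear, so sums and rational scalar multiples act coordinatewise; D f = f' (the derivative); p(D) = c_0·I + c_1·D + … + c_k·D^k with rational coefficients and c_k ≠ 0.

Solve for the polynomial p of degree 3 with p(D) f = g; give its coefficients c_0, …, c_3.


D^0 f = -3x^5 + 3x
D^1 f = -15x^4 + 3
D^2 f = -60x^3
D^3 f = -180x^2
matching coefficients of g against c_0 f + c_1 Df + … from the top degree down determines the c_i
solution: c_0 = 1/2, c_1 = -1, c_2 = -2, c_3 = 1

c_0 = 1/2, c_1 = -1, c_2 = -2, c_3 = 1


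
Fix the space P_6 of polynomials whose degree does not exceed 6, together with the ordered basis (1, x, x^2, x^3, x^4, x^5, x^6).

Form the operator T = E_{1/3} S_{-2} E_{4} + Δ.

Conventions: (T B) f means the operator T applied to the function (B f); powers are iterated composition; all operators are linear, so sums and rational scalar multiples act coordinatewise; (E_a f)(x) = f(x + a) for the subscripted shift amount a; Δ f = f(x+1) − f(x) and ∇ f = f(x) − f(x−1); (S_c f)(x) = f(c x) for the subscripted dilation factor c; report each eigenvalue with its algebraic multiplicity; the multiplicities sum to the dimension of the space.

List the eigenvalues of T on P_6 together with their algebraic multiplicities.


image of 1: 1
image of x: -2x + 13/3
image of x^2: 4x^2 - (34/3)x + 109/9
image of x^3: -8x^3 + 43x^2 - (191/3)x + 1027/27
image of x^4: 16x^4 - (308/3)x^3 + (818/3)x^2 - (7892/27)x + 10081/81
image of x^5: -32x^5 + (815/3)x^4 - (7910/9)x^3 + (40270/27)x^2 - (99595/81)x + 100243/243
image of x^6: 64x^6 - 634x^5 + (8045/3)x^4 - (159460/27)x^3 + (200405/27)x^2 - (399514/81)x + 1000729/729
the matrix is upper triangular; its diagonal is (1, -2, 4, -8, 16, -32, 64)
for a triangular matrix the eigenvalues are the diagonal entries, with algebraic multiplicity their repetition count

λ = -32 (multiplicity 1), λ = -8 (multiplicity 1), λ = -2 (multiplicity 1), λ = 1 (multiplicity 1), λ = 4 (multiplicity 1), λ = 16 (multiplicity 1), λ = 64 (multiplicity 1)


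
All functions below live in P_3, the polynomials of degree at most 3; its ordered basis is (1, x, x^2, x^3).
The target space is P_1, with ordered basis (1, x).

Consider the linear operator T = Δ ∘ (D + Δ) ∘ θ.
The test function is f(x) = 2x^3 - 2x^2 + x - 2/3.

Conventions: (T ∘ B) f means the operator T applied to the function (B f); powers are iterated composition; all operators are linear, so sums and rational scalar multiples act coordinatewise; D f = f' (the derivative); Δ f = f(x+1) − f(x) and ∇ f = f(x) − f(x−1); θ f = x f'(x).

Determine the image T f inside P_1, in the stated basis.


θ f = 6x^3 - 4x^2 + x
D θ f = 18x^2 - 8x + 1
Δ θ f = 18x^2 + 10x + 3
(D + Δ) θ f = 36x^2 + 2x + 4
Δ (D + Δ) θ f = 72x + 38

the result is g(x) = 72x + 38


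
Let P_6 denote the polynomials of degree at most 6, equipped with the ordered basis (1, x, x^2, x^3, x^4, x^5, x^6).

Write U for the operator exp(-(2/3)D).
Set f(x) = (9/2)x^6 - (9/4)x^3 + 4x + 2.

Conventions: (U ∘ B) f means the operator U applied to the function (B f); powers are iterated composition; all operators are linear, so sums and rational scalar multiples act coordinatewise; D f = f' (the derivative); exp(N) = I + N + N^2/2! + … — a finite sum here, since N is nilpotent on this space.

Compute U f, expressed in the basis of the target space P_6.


g(x) = (9/2)x^6 - 18x^5 + 30x^4 - (347/12)x^3 + (107/6)x^2 - (23/9)x + 32/81

order-1 term: -18x^5 + (9/2)x^2 - 8/3
order-2 term: 30x^4 - 3x
order-3 term: -(80/3)x^3 + 2/3
order-4 term: (40/3)x^2
order-5 term: -(32/9)x
order-6 term: 32/81
the series for exp(-(2/3)D) f terminates at order 6
exp(-(2/3)D) f = (9/2)x^6 - 18x^5 + 30x^4 - (347/12)x^3 + (107/6)x^2 - (23/9)x + 32/81


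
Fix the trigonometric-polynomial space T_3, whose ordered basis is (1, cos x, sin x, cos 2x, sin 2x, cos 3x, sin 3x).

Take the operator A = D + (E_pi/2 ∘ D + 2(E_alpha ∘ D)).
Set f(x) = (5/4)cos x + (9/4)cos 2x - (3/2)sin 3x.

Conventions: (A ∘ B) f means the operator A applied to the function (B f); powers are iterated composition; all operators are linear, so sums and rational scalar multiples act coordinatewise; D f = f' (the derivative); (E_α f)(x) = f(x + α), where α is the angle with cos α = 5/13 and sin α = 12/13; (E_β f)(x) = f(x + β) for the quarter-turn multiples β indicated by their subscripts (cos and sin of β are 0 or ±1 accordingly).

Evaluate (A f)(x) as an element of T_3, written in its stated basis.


the image equals g(x) = -(185/52)cos x - (115/52)sin x - (1080/169)cos 2x + (1071/169)sin 2x + (16857/4394)cos 3x - (34677/4394)sin 3x

D f = -(5/4)sin x - (9/2)sin 2x - (9/2)cos 3x
D f = -(5/4)sin x - (9/2)sin 2x - (9/2)cos 3x
E_pi/2 D f = -(5/4)cos x + (9/2)sin 2x - (9/2)sin 3x
D f = -(5/4)sin x - (9/2)sin 2x - (9/2)cos 3x
E_alpha D f = -(15/13)cos x - (25/52)sin x - (540/169)cos 2x + (1071/338)sin 2x + (18315/4394)cos 3x - (3726/2197)sin 3x
(2(E_alpha ∘ D)) f = -(30/13)cos x - (25/26)sin x - (1080/169)cos 2x + (1071/169)sin 2x + (18315/2197)cos 3x - (7452/2197)sin 3x
(E_pi/2 ∘ D + 2(E_alpha ∘ D)) f = -(185/52)cos x - (25/26)sin x - (1080/169)cos 2x + (3663/338)sin 2x + (18315/2197)cos 3x - (34677/4394)sin 3x
(D + (E_pi/2 ∘ D + 2(E_alpha ∘ D))) f = -(185/52)cos x - (115/52)sin x - (1080/169)cos 2x + (1071/169)sin 2x + (16857/4394)cos 3x - (34677/4394)sin 3x


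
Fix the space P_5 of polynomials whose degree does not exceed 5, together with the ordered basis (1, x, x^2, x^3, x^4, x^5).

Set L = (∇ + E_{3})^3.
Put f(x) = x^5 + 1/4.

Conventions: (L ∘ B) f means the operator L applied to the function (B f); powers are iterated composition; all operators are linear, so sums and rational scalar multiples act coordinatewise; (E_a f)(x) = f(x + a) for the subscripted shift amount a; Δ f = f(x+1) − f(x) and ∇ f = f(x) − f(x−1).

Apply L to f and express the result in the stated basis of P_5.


∇ f = 5x^4 - 10x^3 + 10x^2 - 5x + 1
E_{3} f = x^5 + 15x^4 + 90x^3 + 270x^2 + 405x + 973/4
(∇ + E_{3}) f = x^5 + 20x^4 + 80x^3 + 280x^2 + 400x + 977/4
∇ (∇ + E_{3}) f = 5x^4 + 70x^3 + 130x^2 + 395x + 181
E_{3} (∇ + E_{3}) f = x^5 + 35x^4 + 410x^3 + 2350x^2 + 6805x + 31949/4
(∇ + E_{3}) (∇ + E_{3}) f = x^5 + 40x^4 + 480x^3 + 2480x^2 + 7200x + 32673/4
∇ (∇ + E_{3}) (∇ + E_{3}) f = 5x^4 + 150x^3 + 1210x^2 + 3675x + 5161
E_{3} (∇ + E_{3}) (∇ + E_{3}) f = x^5 + 55x^4 + 1050x^3 + 9230x^2 + 39765x + 274125/4
(∇ + E_{3}) (∇ + E_{3}) (∇ + E_{3}) f = x^5 + 60x^4 + 1200x^3 + 10440x^2 + 43440x + 294769/4

the image equals g(x) = x^5 + 60x^4 + 1200x^3 + 10440x^2 + 43440x + 294769/4


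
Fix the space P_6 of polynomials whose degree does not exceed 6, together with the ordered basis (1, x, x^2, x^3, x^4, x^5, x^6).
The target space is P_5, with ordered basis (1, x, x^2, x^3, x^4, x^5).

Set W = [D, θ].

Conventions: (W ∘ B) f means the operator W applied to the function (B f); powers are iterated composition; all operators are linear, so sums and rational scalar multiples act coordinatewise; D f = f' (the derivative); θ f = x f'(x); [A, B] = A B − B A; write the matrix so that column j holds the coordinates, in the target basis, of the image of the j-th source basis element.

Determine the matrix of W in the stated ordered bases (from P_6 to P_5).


image of 1: 0
image of x: 1
image of x^2: 2x
image of x^3: 3x^2
image of x^4: 4x^3
image of x^5: 5x^4
image of x^6: 6x^5
each image's coordinates form column j of the matrix

the matrix is [[0, 1, 0, 0, 0, 0, 0]; [0, 0, 2, 0, 0, 0, 0]; [0, 0, 0, 3, 0, 0, 0]; [0, 0, 0, 0, 4, 0, 0]; [0, 0, 0, 0, 0, 5, 0]; [0, 0, 0, 0, 0, 0, 6]] (rows listed top to bottom)


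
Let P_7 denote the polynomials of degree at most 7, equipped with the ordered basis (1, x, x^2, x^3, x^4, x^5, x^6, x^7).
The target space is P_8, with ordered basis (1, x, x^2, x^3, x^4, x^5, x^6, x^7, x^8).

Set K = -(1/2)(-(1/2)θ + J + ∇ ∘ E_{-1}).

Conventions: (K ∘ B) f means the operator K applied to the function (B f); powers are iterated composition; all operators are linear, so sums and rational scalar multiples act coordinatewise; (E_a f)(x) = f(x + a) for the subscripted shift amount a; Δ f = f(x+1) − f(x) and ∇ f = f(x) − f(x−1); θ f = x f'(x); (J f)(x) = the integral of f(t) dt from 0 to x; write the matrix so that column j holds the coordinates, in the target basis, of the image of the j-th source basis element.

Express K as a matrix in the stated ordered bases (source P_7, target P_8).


the matrix is [[0, -1/2, 3/2, -7/2, 15/2, -31/2, 63/2, -127/2]; [-1/2, 1/4, -1, 9/2, -14, 75/2, -93, 441/2]; [0, -1/4, 1/2, -3/2, 9, -35, 225/2, -651/2]; [0, 0, -1/6, 3/4, -2, 15, -70, 525/2]; [0, 0, 0, -1/8, 1, -5/2, 45/2, -245/2]; [0, 0, 0, 0, -1/10, 5/4, -3, 63/2]; [0, 0, 0, 0, 0, -1/12, 3/2, -7/2]; [0, 0, 0, 0, 0, 0, -1/14, 7/4]; [0, 0, 0, 0, 0, 0, 0, -1/16]] (rows listed top to bottom)

image of 1: -(1/2)x
image of x: -(1/4)x^2 + (1/4)x - 1/2
image of x^2: -(1/6)x^3 + (1/2)x^2 - x + 3/2
image of x^3: -(1/8)x^4 + (3/4)x^3 - (3/2)x^2 + (9/2)x - 7/2
image of x^4: -(1/10)x^5 + x^4 - 2x^3 + 9x^2 - 14x + 15/2
image of x^5: -(1/12)x^6 + (5/4)x^5 - (5/2)x^4 + 15x^3 - 35x^2 + (75/2)x - 31/2
image of x^6: -(1/14)x^7 + (3/2)x^6 - 3x^5 + (45/2)x^4 - 70x^3 + (225/2)x^2 - 93x + 63/2
image of x^7: -(1/16)x^8 + (7/4)x^7 - (7/2)x^6 + (63/2)x^5 - (245/2)x^4 + (525/2)x^3 - (651/2)x^2 + (441/2)x - 127/2
each image's coordinates form column j of the matrix


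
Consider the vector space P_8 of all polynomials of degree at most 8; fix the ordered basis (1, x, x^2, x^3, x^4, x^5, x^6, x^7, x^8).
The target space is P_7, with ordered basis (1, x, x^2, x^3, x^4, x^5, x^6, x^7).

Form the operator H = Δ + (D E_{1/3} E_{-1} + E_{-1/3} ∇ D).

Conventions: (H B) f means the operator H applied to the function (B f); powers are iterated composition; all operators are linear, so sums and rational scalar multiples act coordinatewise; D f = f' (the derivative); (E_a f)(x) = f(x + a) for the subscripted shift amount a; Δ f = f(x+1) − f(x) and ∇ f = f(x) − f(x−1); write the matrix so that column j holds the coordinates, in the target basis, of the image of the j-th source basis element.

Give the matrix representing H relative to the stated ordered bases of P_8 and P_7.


image of 1: 0
image of x: 2
image of x^2: 4x + 5/3
image of x^3: 6x^2 + 5x - 8/3
image of x^4: 8x^3 + 10x^2 - (32/3)x + 247/27
image of x^5: 10x^4 + (50/3)x^3 - (80/3)x^2 + (1235/27)x - 1114/81
image of x^6: 12x^5 + 25x^4 - (160/3)x^3 + (1235/9)x^2 - (2228/27)x + 2063/81
image of x^7: 14x^6 + 35x^5 - (280/3)x^4 + (8645/27)x^3 - (7798/27)x^2 + (14441/81)x - 27488/729
image of x^8: 16x^7 + (140/3)x^6 - (448/3)x^5 + (17290/27)x^4 - (62384/81)x^3 + (57764/81)x^2 - (219904/729)x + 132227/2187
each image's coordinates form column j of the matrix

the matrix is [[0, 2, 5/3, -8/3, 247/27, -1114/81, 2063/81, -27488/729, 132227/2187]; [0, 0, 4, 5, -32/3, 1235/27, -2228/27, 14441/81, -219904/729]; [0, 0, 0, 6, 10, -80/3, 1235/9, -7798/27, 57764/81]; [0, 0, 0, 0, 8, 50/3, -160/3, 8645/27, -62384/81]; [0, 0, 0, 0, 0, 10, 25, -280/3, 17290/27]; [0, 0, 0, 0, 0, 0, 12, 35, -448/3]; [0, 0, 0, 0, 0, 0, 0, 14, 140/3]; [0, 0, 0, 0, 0, 0, 0, 0, 16]] (rows listed top to bottom)


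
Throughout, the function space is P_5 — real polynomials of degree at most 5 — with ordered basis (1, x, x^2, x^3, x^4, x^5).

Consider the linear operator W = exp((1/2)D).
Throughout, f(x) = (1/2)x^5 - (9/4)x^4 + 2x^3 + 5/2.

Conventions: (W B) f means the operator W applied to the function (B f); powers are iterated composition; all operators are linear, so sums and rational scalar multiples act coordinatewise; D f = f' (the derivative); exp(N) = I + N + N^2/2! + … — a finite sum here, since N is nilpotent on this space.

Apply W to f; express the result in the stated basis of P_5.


g(x) = (1/2)x^5 - x^4 - (5/4)x^3 + (1/4)x^2 + (17/32)x + 21/8

order-1 term: (5/4)x^4 - (9/2)x^3 + 3x^2
order-2 term: (5/4)x^3 - (27/8)x^2 + (3/2)x
order-3 term: (5/8)x^2 - (9/8)x + 1/4
order-4 term: (5/32)x - 9/64
order-5 term: 1/64
the series for exp((1/2)D) f terminates at order 5
exp((1/2)D) f = (1/2)x^5 - x^4 - (5/4)x^3 + (1/4)x^2 + (17/32)x + 21/8


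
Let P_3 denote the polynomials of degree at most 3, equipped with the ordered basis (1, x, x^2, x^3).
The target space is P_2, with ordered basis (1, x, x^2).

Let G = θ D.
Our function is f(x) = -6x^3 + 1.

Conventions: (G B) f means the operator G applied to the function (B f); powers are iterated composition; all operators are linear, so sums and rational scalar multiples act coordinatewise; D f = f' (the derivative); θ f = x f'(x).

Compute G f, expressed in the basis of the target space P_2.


g(x) = -36x^2

D f = -18x^2
θ D f = -36x^2


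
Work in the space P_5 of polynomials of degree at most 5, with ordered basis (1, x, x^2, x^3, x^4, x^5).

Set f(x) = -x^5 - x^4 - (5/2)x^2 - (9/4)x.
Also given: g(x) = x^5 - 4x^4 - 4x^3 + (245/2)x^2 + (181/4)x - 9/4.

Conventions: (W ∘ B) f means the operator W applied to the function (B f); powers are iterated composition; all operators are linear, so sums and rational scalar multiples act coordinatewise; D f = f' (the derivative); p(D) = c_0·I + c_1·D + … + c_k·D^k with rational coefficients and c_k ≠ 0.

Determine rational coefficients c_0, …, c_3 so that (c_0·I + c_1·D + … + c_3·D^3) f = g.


D^0 f = -x^5 - x^4 - (5/2)x^2 - (9/4)x
D^1 f = -5x^4 - 4x^3 - 5x - 9/4
D^2 f = -20x^3 - 12x^2 - 5
D^3 f = -60x^2 - 24x
matching coefficients of g against c_0 f + c_1 Df + … from the top degree down determines the c_i
solution: c_0 = -1, c_1 = 1, c_2 = 0, c_3 = -2

c_0 = -1, c_1 = 1, c_2 = 0, c_3 = -2


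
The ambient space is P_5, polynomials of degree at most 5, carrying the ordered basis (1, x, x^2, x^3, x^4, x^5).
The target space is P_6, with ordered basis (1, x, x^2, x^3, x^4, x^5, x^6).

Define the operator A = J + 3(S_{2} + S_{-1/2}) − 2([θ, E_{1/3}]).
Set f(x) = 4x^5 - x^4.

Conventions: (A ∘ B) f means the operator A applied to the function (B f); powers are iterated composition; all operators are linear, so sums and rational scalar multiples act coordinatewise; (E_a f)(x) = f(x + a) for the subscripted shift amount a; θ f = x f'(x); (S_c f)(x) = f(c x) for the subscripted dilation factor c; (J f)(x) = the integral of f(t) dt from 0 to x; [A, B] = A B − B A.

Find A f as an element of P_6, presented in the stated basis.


g(x) = (2/3)x^6 + (15337/40)x^5 - (1673/48)x^4 + (136/9)x^3 + (56/9)x^2 + (88/81)x + 16/243

J f = (2/3)x^6 - (1/5)x^5
S_{2} f = 128x^5 - 16x^4
S_{-1/2} f = -(1/8)x^5 - (1/16)x^4
(S_{2} + S_{-1/2}) f = (1023/8)x^5 - (257/16)x^4
(3(S_{2} + S_{-1/2})) f = (3069/8)x^5 - (771/16)x^4
E_{1/3} f = 4x^5 + (17/3)x^4 + (28/9)x^3 + (22/27)x^2 + (8/81)x + 1/243
θ E_{1/3} f = 20x^5 + (68/3)x^4 + (28/3)x^3 + (44/27)x^2 + (8/81)x
θ f = 20x^5 - 4x^4
E_{1/3} θ f = 20x^5 + (88/3)x^4 + (152/9)x^3 + (128/27)x^2 + (52/81)x + 8/243
[θ, E_{1/3}] f = -(20/3)x^4 - (68/9)x^3 - (28/9)x^2 - (44/81)x - 8/243
(-2([θ, E_{1/3}])) f = (40/3)x^4 + (136/9)x^3 + (56/9)x^2 + (88/81)x + 16/243
(J + 3(S_{2} + S_{-1/2}) − 2([θ, E_{1/3}])) f = (2/3)x^6 + (15337/40)x^5 - (1673/48)x^4 + (136/9)x^3 + (56/9)x^2 + (88/81)x + 16/243


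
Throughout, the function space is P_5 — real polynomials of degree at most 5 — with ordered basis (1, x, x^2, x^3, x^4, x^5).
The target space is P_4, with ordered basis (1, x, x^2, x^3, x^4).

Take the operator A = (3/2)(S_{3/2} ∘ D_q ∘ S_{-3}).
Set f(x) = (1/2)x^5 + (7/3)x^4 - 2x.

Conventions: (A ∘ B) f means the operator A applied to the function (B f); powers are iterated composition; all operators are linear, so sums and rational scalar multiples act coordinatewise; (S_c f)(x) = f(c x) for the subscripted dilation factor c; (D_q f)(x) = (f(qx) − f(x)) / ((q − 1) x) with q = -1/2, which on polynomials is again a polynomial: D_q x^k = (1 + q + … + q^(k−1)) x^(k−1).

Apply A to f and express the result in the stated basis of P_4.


the result is g(x) = -(649539/1024)x^4 + (76545/128)x^3 + 9

S_{-3} f = -(243/2)x^5 + 189x^4 + 6x
D_q S_{-3} f = -(2673/32)x^4 + (945/8)x^3 + 6
S_{3/2} D_q S_{-3} f = -(216513/512)x^4 + (25515/64)x^3 + 6
((3/2)(S_{3/2} ∘ D_q ∘ S_{-3})) f = -(649539/1024)x^4 + (76545/128)x^3 + 9


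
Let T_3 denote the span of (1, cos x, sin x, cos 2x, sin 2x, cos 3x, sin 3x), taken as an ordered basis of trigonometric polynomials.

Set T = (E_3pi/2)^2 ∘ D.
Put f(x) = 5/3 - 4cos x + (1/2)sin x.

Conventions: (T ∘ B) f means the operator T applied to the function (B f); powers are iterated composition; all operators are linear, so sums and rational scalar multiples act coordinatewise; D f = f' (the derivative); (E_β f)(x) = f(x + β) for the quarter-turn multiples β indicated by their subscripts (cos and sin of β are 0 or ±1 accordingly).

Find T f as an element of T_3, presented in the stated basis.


D f = (1/2)cos x + 4sin x
E_3pi/2 D f = -4cos x + (1/2)sin x
E_3pi/2 E_3pi/2 D f = -(1/2)cos x - 4sin x

the result is g(x) = -(1/2)cos x - 4sin x


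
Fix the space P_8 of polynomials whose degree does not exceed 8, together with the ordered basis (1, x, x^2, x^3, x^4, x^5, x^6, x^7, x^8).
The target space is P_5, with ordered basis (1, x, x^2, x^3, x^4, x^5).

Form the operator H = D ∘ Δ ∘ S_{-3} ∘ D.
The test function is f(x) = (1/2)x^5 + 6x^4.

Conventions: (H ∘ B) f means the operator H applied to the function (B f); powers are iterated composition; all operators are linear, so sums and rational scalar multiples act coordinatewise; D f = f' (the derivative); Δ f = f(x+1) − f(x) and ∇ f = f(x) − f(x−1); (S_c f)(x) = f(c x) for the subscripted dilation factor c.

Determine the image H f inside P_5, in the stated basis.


D f = (5/2)x^4 + 24x^3
S_{-3} D f = (405/2)x^4 - 648x^3
Δ S_{-3} D f = 810x^3 - 729x^2 - 1134x - 891/2
D (Δ ∘ S_{-3}) D f = 2430x^2 - 1458x - 1134

g(x) = 2430x^2 - 1458x - 1134


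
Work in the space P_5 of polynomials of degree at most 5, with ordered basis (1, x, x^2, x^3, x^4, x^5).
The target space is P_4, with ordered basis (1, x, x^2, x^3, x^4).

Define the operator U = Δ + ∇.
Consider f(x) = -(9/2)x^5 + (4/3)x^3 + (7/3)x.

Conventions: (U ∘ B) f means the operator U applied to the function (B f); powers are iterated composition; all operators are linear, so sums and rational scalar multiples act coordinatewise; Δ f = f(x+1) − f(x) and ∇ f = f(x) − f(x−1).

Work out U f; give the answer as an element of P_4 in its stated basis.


Δ f = -(45/2)x^4 - 45x^3 - 41x^2 - (37/2)x - 5/6
∇ f = -(45/2)x^4 + 45x^3 - 41x^2 + (37/2)x - 5/6
(Δ + ∇) f = -45x^4 - 82x^2 - 5/3

the result is g(x) = -45x^4 - 82x^2 - 5/3


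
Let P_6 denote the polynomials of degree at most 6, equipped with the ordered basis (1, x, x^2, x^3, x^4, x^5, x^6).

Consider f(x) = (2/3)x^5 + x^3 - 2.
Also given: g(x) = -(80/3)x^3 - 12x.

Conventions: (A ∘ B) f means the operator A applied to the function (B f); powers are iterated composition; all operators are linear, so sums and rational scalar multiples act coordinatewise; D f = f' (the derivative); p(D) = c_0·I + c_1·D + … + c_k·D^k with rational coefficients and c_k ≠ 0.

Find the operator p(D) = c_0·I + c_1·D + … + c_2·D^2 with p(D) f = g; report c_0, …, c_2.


D^0 f = (2/3)x^5 + x^3 - 2
D^1 f = (10/3)x^4 + 3x^2
D^2 f = (40/3)x^3 + 6x
matching coefficients of g against c_0 f + c_1 Df + … from the top degree down determines the c_i
solution: c_0 = 0, c_1 = 0, c_2 = -2

c_0 = 0, c_1 = 0, c_2 = -2


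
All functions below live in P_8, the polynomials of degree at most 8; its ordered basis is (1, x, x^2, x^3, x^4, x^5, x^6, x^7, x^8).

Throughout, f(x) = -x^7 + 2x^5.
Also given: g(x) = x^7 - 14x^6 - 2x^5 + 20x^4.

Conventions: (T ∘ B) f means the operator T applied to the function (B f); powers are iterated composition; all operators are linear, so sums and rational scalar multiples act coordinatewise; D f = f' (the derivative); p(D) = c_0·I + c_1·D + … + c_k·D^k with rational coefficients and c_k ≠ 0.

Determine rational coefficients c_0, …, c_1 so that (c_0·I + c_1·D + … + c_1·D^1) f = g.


D^0 f = -x^7 + 2x^5
D^1 f = -7x^6 + 10x^4
matching coefficients of g against c_0 f + c_1 Df + … from the top degree down determines the c_i
solution: c_0 = -1, c_1 = 2

c_0 = -1, c_1 = 2


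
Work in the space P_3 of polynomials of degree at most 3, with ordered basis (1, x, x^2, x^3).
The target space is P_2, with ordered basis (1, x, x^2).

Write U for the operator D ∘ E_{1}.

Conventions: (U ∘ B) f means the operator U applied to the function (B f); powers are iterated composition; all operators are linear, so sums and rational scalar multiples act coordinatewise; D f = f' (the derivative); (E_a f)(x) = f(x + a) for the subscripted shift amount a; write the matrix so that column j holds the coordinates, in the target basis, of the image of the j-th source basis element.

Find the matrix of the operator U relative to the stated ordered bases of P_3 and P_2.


the matrix is [[0, 1, 2, 3]; [0, 0, 2, 6]; [0, 0, 0, 3]] (rows listed top to bottom)

image of 1: 0
image of x: 1
image of x^2: 2x + 2
image of x^3: 3x^2 + 6x + 3
each image's coordinates form column j of the matrix


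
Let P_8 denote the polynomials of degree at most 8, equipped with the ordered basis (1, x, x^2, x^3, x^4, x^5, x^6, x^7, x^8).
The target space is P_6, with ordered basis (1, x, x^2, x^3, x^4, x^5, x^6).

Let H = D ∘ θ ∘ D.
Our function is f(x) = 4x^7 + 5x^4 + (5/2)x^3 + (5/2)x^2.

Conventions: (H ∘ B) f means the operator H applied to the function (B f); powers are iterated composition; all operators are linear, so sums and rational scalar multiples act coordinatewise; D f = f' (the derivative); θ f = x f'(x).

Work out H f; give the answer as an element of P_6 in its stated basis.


the result is g(x) = 1008x^5 + 180x^2 + 30x + 5

D f = 28x^6 + 20x^3 + (15/2)x^2 + 5x
θ D f = 168x^6 + 60x^3 + 15x^2 + 5x
D θ D f = 1008x^5 + 180x^2 + 30x + 5


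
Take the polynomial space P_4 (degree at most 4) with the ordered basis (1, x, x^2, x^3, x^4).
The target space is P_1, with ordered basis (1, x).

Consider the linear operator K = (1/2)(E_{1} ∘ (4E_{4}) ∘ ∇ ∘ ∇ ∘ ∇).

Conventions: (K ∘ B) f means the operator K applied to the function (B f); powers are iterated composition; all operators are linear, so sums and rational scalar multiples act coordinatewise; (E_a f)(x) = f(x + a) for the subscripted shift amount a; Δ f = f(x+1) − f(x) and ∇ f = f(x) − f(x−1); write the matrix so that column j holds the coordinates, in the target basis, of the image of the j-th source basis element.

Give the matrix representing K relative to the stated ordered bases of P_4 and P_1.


image of 1: 0
image of x: 0
image of x^2: 0
image of x^3: 12
image of x^4: 48x + 168
each image's coordinates form column j of the matrix

the matrix is [[0, 0, 0, 12, 168]; [0, 0, 0, 0, 48]] (rows listed top to bottom)


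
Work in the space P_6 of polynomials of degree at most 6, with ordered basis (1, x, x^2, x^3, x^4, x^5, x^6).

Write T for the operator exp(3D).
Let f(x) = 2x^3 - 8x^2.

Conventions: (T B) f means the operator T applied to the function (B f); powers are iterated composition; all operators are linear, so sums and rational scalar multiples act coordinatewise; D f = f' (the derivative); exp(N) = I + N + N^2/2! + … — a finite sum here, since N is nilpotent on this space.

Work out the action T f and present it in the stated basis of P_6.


g(x) = 2x^3 + 10x^2 + 6x - 18

order-1 term: 18x^2 - 48x
order-2 term: 54x - 72
order-3 term: 54
the series for exp(3D) f terminates at order 3
exp(3D) f = 2x^3 + 10x^2 + 6x - 18


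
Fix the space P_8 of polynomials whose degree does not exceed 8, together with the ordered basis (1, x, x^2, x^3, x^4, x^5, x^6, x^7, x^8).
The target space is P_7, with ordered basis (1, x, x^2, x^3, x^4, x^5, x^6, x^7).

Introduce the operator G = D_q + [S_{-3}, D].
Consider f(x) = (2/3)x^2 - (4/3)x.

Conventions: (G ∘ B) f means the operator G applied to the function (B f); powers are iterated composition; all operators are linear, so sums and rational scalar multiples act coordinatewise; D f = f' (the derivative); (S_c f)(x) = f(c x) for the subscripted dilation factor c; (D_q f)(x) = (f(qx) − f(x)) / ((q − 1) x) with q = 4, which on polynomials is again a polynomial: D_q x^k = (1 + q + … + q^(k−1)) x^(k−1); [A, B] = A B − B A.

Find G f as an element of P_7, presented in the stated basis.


the image equals g(x) = -(38/3)x - 20/3

D_q f = (10/3)x - 4/3
D f = (4/3)x - 4/3
S_{-3} D f = -4x - 4/3
S_{-3} f = 6x^2 + 4x
D S_{-3} f = 12x + 4
[S_{-3}, D] f = -16x - 16/3
(D_q + [S_{-3}, D]) f = -(38/3)x - 20/3


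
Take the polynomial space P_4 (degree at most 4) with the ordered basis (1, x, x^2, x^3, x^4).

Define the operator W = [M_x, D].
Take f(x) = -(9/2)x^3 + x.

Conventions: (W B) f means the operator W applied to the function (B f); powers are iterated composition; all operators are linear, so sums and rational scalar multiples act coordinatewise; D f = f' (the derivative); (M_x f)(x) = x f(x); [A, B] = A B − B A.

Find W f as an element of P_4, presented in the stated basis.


the image equals g(x) = (9/2)x^3 - x

D f = -(27/2)x^2 + 1
M_x D f = -(27/2)x^3 + x
M_x f = -(9/2)x^4 + x^2
D M_x f = -18x^3 + 2x
[M_x, D] f = (9/2)x^3 - x


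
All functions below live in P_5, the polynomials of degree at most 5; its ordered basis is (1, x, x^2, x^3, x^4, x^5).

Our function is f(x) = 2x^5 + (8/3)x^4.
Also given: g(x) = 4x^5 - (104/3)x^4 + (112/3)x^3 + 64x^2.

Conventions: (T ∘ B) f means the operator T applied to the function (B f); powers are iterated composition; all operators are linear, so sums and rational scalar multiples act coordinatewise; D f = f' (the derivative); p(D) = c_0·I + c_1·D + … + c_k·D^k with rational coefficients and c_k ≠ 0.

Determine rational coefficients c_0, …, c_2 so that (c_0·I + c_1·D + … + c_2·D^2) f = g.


p(D) = 2·I − 4·D + 2·D^2, i.e. c_0 = 2, c_1 = -4, c_2 = 2

D^0 f = 2x^5 + (8/3)x^4
D^1 f = 10x^4 + (32/3)x^3
D^2 f = 40x^3 + 32x^2
matching coefficients of g against c_0 f + c_1 Df + … from the top degree down determines the c_i
solution: c_0 = 2, c_1 = -4, c_2 = 2


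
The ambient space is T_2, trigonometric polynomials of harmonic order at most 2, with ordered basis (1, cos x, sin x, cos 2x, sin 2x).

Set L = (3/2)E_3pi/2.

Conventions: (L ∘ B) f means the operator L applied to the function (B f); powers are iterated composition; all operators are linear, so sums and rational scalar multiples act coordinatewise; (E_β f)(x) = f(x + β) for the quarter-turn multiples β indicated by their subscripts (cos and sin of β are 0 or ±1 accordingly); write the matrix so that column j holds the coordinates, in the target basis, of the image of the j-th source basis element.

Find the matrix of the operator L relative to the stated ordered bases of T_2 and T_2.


the matrix is [[3/2, 0, 0, 0, 0]; [0, 0, -3/2, 0, 0]; [0, 3/2, 0, 0, 0]; [0, 0, 0, -3/2, 0]; [0, 0, 0, 0, -3/2]] (rows listed top to bottom)

image of 1: 3/2
image of cos x: (3/2)sin x
image of sin x: -(3/2)cos x
image of cos 2x: -(3/2)cos 2x
image of sin 2x: -(3/2)sin 2x
each image's coordinates form column j of the matrix


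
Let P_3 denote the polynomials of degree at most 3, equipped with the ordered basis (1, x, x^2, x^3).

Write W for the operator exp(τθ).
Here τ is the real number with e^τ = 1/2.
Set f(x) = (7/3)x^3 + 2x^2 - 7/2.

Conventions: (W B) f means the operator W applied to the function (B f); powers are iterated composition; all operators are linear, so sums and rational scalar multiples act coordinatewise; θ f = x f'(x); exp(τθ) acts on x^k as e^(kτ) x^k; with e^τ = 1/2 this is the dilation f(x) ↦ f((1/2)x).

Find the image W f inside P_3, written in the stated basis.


the image equals g(x) = (7/24)x^3 + (1/2)x^2 - 7/2

exp(τθ) x^k = e^(kτ) x^k; with e^τ = 1/2 this sends x^k to (1/2)^k x^k
x^2 ↦ 1/4 x^2
x^3 ↦ 1/8 x^3
applying this coordinatewise to f: exp(τθ) f = (7/24)x^3 + (1/2)x^2 - 7/2


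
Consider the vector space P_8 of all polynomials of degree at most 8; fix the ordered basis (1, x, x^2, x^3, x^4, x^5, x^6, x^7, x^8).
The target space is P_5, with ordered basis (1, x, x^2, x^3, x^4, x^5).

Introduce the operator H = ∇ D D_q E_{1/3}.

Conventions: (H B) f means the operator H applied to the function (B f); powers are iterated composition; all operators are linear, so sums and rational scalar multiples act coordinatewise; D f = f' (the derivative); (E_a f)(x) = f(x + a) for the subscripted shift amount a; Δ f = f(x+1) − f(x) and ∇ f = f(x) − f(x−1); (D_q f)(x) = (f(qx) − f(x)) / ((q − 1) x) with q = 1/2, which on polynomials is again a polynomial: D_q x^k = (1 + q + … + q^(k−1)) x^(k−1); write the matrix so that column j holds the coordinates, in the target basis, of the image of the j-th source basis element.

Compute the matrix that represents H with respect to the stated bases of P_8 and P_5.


image of 1: 0
image of x: 0
image of x^2: 0
image of x^3: 7/2
image of x^4: (45/4)x - 23/24
image of x^5: (93/4)x^2 - (9/2)x + 163/72
image of x^6: (315/8)x^3 - (201/16)x^2 + (93/8)x - 973/864
image of x^7: (1905/32)x^4 - (435/16)x^3 + (71/2)x^2 - (703/96)x + 1609/1296
image of x^8: (5355/64)x^5 - (6455/128)x^4 + (2685/32)x^3 - (31343/1152)x^2 + (571/64)x - 24907/31104
each image's coordinates form column j of the matrix

the matrix is [[0, 0, 0, 7/2, -23/24, 163/72, -973/864, 1609/1296, -24907/31104]; [0, 0, 0, 0, 45/4, -9/2, 93/8, -703/96, 571/64]; [0, 0, 0, 0, 0, 93/4, -201/16, 71/2, -31343/1152]; [0, 0, 0, 0, 0, 0, 315/8, -435/16, 2685/32]; [0, 0, 0, 0, 0, 0, 0, 1905/32, -6455/128]; [0, 0, 0, 0, 0, 0, 0, 0, 5355/64]] (rows listed top to bottom)


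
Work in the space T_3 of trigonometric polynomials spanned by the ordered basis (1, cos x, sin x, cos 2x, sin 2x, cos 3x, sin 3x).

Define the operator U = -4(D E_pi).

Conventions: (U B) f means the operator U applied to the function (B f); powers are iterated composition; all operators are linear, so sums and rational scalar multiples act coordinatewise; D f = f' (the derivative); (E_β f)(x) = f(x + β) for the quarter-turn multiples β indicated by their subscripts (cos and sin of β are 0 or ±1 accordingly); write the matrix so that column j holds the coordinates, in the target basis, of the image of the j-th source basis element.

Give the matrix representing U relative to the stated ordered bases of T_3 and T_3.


the matrix is [[0, 0, 0, 0, 0, 0, 0]; [0, 0, 4, 0, 0, 0, 0]; [0, -4, 0, 0, 0, 0, 0]; [0, 0, 0, 0, -8, 0, 0]; [0, 0, 0, 8, 0, 0, 0]; [0, 0, 0, 0, 0, 0, 12]; [0, 0, 0, 0, 0, -12, 0]] (rows listed top to bottom)

image of 1: 0
image of cos x: -4sin x
image of sin x: 4cos x
image of cos 2x: 8sin 2x
image of sin 2x: -8cos 2x
image of cos 3x: -12sin 3x
image of sin 3x: 12cos 3x
each image's coordinates form column j of the matrix


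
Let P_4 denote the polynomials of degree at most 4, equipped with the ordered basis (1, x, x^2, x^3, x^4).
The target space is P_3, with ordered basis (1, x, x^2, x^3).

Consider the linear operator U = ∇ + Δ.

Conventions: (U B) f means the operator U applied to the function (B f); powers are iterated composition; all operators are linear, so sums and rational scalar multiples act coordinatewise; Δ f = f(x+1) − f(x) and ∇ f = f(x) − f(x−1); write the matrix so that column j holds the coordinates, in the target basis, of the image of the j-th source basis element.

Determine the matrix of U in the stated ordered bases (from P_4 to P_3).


image of 1: 0
image of x: 2
image of x^2: 4x
image of x^3: 6x^2 + 2
image of x^4: 8x^3 + 8x
each image's coordinates form column j of the matrix

the matrix is [[0, 2, 0, 2, 0]; [0, 0, 4, 0, 8]; [0, 0, 0, 6, 0]; [0, 0, 0, 0, 8]] (rows listed top to bottom)


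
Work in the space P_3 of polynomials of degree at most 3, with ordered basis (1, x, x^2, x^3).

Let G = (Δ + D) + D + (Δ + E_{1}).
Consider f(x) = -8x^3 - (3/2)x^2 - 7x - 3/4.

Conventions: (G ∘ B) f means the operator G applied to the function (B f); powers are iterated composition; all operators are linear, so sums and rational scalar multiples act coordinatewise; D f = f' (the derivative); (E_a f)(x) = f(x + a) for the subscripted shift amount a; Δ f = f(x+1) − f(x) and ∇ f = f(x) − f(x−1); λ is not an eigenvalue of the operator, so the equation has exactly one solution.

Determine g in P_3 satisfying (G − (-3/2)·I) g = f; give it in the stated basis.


write g with unknown coordinates in the stated basis and equate coefficients in (G − (-3/2)·I) g = f
solving from the highest basis element down gives g = -(16/5)x^3 + (93/5)x^2 - (1642/25)x + 5629/50
check: G g = -(16/5)x^3 - (147/5)x^2 + (2288/25)x - 8481/50
so G g − (-3/2)·g = -8x^3 - (3/2)x^2 - 7x - 3/4 = f ✓

g(x) = -(16/5)x^3 + (93/5)x^2 - (1642/25)x + 5629/50


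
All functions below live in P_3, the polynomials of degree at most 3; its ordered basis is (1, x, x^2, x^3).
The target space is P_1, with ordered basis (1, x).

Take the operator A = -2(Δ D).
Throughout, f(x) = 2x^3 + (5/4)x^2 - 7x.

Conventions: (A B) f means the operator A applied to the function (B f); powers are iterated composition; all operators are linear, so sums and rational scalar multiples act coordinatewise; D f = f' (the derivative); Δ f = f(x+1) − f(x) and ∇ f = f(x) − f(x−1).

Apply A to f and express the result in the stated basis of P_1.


the image equals g(x) = -24x - 17

D f = 6x^2 + (5/2)x - 7
Δ D f = 12x + 17/2
(-2(Δ D)) f = -24x - 17


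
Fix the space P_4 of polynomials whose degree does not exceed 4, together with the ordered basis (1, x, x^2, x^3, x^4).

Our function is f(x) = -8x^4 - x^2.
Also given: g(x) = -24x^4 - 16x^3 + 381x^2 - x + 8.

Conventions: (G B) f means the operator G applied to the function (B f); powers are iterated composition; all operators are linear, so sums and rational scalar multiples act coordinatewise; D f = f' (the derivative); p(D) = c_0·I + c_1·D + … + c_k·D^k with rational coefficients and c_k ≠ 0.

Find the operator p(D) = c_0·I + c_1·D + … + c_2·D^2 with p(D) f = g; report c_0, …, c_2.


c_0 = 3, c_1 = 1/2, c_2 = -4

D^0 f = -8x^4 - x^2
D^1 f = -32x^3 - 2x
D^2 f = -96x^2 - 2
matching coefficients of g against c_0 f + c_1 Df + … from the top degree down determines the c_i
solution: c_0 = 3, c_1 = 1/2, c_2 = -4


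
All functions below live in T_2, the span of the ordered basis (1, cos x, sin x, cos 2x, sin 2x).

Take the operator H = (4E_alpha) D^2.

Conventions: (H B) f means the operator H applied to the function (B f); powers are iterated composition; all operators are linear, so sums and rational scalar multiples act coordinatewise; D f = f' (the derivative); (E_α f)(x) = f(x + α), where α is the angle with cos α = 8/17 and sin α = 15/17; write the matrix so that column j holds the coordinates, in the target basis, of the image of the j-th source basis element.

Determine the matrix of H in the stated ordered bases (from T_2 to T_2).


the matrix is [[0, 0, 0, 0, 0]; [0, -32/17, -60/17, 0, 0]; [0, 60/17, -32/17, 0, 0]; [0, 0, 0, 2576/289, -3840/289]; [0, 0, 0, 3840/289, 2576/289]] (rows listed top to bottom)

image of 1: 0
image of cos x: -(32/17)cos x + (60/17)sin x
image of sin x: -(60/17)cos x - (32/17)sin x
image of cos 2x: (2576/289)cos 2x + (3840/289)sin 2x
image of sin 2x: -(3840/289)cos 2x + (2576/289)sin 2x
each image's coordinates form column j of the matrix


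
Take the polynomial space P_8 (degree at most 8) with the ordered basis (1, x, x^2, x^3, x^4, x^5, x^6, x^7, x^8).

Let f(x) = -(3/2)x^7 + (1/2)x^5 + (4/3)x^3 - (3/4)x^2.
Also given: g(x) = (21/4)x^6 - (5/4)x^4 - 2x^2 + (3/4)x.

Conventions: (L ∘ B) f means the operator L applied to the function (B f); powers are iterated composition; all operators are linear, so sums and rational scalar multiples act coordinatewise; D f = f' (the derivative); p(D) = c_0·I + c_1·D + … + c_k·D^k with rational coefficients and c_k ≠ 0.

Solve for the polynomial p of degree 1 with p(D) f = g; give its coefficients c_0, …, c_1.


D^0 f = -(3/2)x^7 + (1/2)x^5 + (4/3)x^3 - (3/4)x^2
D^1 f = -(21/2)x^6 + (5/2)x^4 + 4x^2 - (3/2)x
matching coefficients of g against c_0 f + c_1 Df + … from the top degree down determines the c_i
solution: c_0 = 0, c_1 = -1/2

p(D) = -(1/2)·D, i.e. c_0 = 0, c_1 = -1/2


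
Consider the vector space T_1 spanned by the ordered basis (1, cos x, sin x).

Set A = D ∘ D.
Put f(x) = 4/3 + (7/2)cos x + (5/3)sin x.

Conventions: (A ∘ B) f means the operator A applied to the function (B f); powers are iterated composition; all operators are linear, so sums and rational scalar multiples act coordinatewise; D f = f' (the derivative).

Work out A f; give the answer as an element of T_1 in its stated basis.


the image equals g(x) = -(7/2)cos x - (5/3)sin x

D f = (5/3)cos x - (7/2)sin x
D D f = -(7/2)cos x - (5/3)sin x


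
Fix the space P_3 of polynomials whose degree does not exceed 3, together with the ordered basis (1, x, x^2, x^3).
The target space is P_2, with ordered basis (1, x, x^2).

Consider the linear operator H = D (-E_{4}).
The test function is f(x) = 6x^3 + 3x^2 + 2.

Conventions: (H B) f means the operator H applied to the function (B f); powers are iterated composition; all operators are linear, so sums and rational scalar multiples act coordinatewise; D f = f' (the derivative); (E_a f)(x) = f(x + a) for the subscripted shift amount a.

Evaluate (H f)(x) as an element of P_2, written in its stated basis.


the result is g(x) = -18x^2 - 150x - 312

E_{4} f = 6x^3 + 75x^2 + 312x + 434
(-E_{4}) f = -6x^3 - 75x^2 - 312x - 434
D (-E_{4}) f = -18x^2 - 150x - 312


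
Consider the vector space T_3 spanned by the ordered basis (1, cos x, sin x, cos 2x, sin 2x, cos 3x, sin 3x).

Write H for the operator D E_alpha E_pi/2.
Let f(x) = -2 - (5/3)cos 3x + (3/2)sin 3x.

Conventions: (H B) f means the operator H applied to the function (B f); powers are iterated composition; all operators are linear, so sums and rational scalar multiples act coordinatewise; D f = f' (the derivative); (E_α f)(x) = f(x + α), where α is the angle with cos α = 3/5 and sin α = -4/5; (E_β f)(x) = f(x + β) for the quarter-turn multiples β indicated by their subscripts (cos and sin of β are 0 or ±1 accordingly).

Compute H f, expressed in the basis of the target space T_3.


E_pi/2 f = -2 - (3/2)cos 3x - (5/3)sin 3x
E_alpha E_pi/2 f = -2 + (1493/750)cos 3x + (129/125)sin 3x
D (E_alpha E_pi/2) f = (387/125)cos 3x - (1493/250)sin 3x

g(x) = (387/125)cos 3x - (1493/250)sin 3x


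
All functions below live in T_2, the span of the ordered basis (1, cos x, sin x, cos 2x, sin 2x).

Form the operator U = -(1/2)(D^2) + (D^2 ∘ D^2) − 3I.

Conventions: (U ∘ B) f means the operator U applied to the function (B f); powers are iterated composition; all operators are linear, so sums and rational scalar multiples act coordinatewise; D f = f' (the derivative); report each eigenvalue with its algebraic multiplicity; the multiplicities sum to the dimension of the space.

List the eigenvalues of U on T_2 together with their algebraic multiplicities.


image of 1: -3
image of cos x: -(3/2)cos x
image of sin x: -(3/2)sin x
image of cos 2x: 15cos 2x
image of sin 2x: 15sin 2x
the matrix is diagonal; its diagonal is (-3, -3/2, -3/2, 15, 15)
for a triangular matrix the eigenvalues are the diagonal entries, with algebraic multiplicity their repetition count

λ = -3 (multiplicity 1), λ = -3/2 (multiplicity 2), λ = 15 (multiplicity 2)
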